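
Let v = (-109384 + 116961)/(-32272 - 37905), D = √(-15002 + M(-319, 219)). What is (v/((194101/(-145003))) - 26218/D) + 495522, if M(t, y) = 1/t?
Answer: 6749717292110525/13621425877 + 26218*I*√1526618841/4785639 ≈ 4.9552e+5 + 214.05*I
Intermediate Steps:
D = I*√1526618841/319 (D = √(-15002 + 1/(-319)) = √(-15002 - 1/319) = √(-4785639/319) = I*√1526618841/319 ≈ 122.48*I)
v = -7577/70177 (v = 7577/(-70177) = 7577*(-1/70177) = -7577/70177 ≈ -0.10797)
(v/((194101/(-145003))) - 26218/D) + 495522 = (-7577/(70177*(194101/(-145003))) - 26218*(-I*√1526618841/4785639)) + 495522 = (-7577/(70177*(194101*(-1/145003))) - (-26218)*I*√1526618841/4785639) + 495522 = (-7577/(70177*(-194101/145003)) + 26218*I*√1526618841/4785639) + 495522 = (-7577/70177*(-145003/194101) + 26218*I*√1526618841/4785639) + 495522 = (1098687731/13621425877 + 26218*I*√1526618841/4785639) + 495522 = 6749717292110525/13621425877 + 26218*I*√1526618841/4785639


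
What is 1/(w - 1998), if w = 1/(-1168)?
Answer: -1168/2333665 ≈ -0.00050050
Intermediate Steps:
w = -1/1168 ≈ -0.00085616
1/(w - 1998) = 1/(-1/1168 - 1998) = 1/(-2333665/1168) = -1168/2333665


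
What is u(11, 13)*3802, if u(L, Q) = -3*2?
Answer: -22812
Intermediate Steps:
u(L, Q) = -6
u(11, 13)*3802 = -6*3802 = -22812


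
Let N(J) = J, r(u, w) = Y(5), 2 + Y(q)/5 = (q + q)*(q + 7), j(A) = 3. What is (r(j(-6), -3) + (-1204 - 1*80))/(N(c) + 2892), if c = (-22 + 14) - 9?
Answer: -694/2875 ≈ -0.24139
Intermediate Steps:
Y(q) = -10 + 10*q*(7 + q) (Y(q) = -10 + 5*((q + q)*(q + 7)) = -10 + 5*((2*q)*(7 + q)) = -10 + 5*(2*q*(7 + q)) = -10 + 10*q*(7 + q))
c = -17 (c = -8 - 9 = -17)
r(u, w) = 590 (r(u, w) = -10 + 10*5**2 + 70*5 = -10 + 10*25 + 350 = -10 + 250 + 350 = 590)
(r(j(-6), -3) + (-1204 - 1*80))/(N(c) + 2892) = (590 + (-1204 - 1*80))/(-17 + 2892) = (590 + (-1204 - 80))/2875 = (590 - 1284)*(1/2875) = -694*1/2875 = -694/2875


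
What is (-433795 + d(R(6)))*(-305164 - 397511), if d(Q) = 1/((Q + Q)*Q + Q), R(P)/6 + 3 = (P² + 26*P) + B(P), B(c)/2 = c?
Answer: 98560106605152675/323342 ≈ 3.0482e+11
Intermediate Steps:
B(c) = 2*c
R(P) = -18 + 6*P² + 168*P (R(P) = -18 + 6*((P² + 26*P) + 2*P) = -18 + 6*(P² + 28*P) = -18 + (6*P² + 168*P) = -18 + 6*P² + 168*P)
d(Q) = 1/(Q + 2*Q²) (d(Q) = 1/((2*Q)*Q + Q) = 1/(2*Q² + Q) = 1/(Q + 2*Q²))
(-433795 + d(R(6)))*(-305164 - 397511) = (-433795 + 1/((-18 + 6*6² + 168*6)*(1 + 2*(-18 + 6*6² + 168*6))))*(-305164 - 397511) = (-433795 + 1/((-18 + 6*36 + 1008)*(1 + 2*(-18 + 6*36 + 1008))))*(-702675) = (-433795 + 1/((-18 + 216 + 1008)*(1 + 2*(-18 + 216 + 1008))))*(-702675) = (-433795 + 1/(1206*(1 + 2*1206)))*(-702675) = (-433795 + 1/(1206*(1 + 2412)))*(-702675) = (-433795 + (1/1206)/2413)*(-702675) = (-433795 + (1/1206)*(1/2413))*(-702675) = (-433795 + 1/2910078)*(-702675) = -1262377286009/2910078*(-702675) = 98560106605152675/323342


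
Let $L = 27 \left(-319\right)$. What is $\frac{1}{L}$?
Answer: $- \frac{1}{8613} \approx -0.0001161$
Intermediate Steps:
$L = -8613$
$\frac{1}{L} = \frac{1}{-8613} = - \frac{1}{8613}$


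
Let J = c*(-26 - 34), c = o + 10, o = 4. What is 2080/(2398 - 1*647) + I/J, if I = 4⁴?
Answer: 162368/183855 ≈ 0.88313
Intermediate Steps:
c = 14 (c = 4 + 10 = 14)
J = -840 (J = 14*(-26 - 34) = 14*(-60) = -840)
I = 256
2080/(2398 - 1*647) + I/J = 2080/(2398 - 1*647) + 256/(-840) = 2080/(2398 - 647) + 256*(-1/840) = 2080/1751 - 32/105 = 162368/183855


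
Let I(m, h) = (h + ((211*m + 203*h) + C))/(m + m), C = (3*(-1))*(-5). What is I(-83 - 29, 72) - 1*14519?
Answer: -3243327/224 ≈ -14479.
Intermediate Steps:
C = 15 (C = -3*(-5) = 15)
I(m, h) = (15 + 204*h + 211*m)/(2*m) (I(m, h) = (h + ((211*m + 203*h) + 15))/(m + m) = (h + ((203*h + 211*m) + 15))/((2*m)) = (h + (15 + 203*h + 211*m))*(1/(2*m)) = (15 + 204*h + 211*m)*(1/(2*m)) = (15 + 204*h + 211*m)/(2*m))
I(-83 - 29, 72) - 1*14519 = (15 + 204*72 + 211*(-83 - 29))/(2*(-83 - 29)) - 1*14519 = (½)*(15 + 14688 + 211*(-112))/(-112) - 14519 = (½)*(-1/112)*(15 + 14688 - 23632) - 14519 = (½)*(-1/112)*(-8929) - 14519 = 8929/224 - 14519 = -3243327/224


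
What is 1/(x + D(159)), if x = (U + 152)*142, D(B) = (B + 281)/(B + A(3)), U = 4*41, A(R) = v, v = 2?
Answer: 161/7224832 ≈ 2.2284e-5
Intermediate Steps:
A(R) = 2
U = 164
D(B) = (281 + B)/(2 + B) (D(B) = (B + 281)/(B + 2) = (281 + B)/(2 + B))
x = 44872 (x = (164 + 152)*142 = 316*142 = 44872)
1/(x + D(159)) = 1/(44872 + (281 + 159)/(2 + 159)) = 1/(44872 + 440/161) = 1/(7224832/161) = 161/7224832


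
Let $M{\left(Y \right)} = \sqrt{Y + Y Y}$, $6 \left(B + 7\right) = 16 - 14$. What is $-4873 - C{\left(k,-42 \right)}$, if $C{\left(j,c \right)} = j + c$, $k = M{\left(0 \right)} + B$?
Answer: $- \frac{14473}{3} \approx -4824.3$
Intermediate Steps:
$B = - \frac{20}{3}$ ($B = -7 + \frac{16 - 14}{6} = -7 + \frac{1}{6} \cdot 2 = -7 + \frac{1}{3} = - \frac{20}{3} \approx -6.6667$)
$M{\left(Y \right)} = \sqrt{Y + Y^{2}}$
$k = - \frac{20}{3}$ ($k = \sqrt{0 \left(1 + 0\right)} - \frac{20}{3} = \sqrt{0 \cdot 1} - \frac{20}{3} = \sqrt{0} - \frac{20}{3} = 0 - \frac{20}{3} = - \frac{20}{3} \approx -6.6667$)
$C{\left(j,c \right)} = c + j$
$-4873 - C{\left(k,-42 \right)} = -4873 - \left(-42 - \frac{20}{3}\right) = -4873 - - \frac{146}{3} = -4873 + \frac{146}{3} = - \frac{14473}{3}$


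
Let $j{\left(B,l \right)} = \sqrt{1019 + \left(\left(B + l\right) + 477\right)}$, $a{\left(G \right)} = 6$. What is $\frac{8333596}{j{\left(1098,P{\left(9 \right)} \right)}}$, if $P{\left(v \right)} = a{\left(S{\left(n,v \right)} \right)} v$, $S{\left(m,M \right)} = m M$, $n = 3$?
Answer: $\frac{2083399 \sqrt{662}}{331} \approx 1.6195 \cdot 10^{5}$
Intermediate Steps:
$S{\left(m,M \right)} = M m$
$P{\left(v \right)} = 6 v$
$j{\left(B,l \right)} = \sqrt{1496 + B + l}$ ($j{\left(B,l \right)} = \sqrt{1019 + \left(477 + B + l\right)} = \sqrt{1496 + B + l}$)
$\frac{8333596}{j{\left(1098,P{\left(9 \right)} \right)}} = \frac{8333596}{\sqrt{1496 + 1098 + 6 \cdot 9}} = \frac{8333596}{\sqrt{1496 + 1098 + 54}} = \frac{8333596}{\sqrt{2648}} = \frac{8333596}{2 \sqrt{662}} = 8333596 \frac{\sqrt{662}}{1324} = \frac{2083399 \sqrt{662}}{331}$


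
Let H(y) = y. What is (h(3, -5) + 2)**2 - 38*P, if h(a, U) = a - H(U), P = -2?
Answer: 176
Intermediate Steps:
h(a, U) = a - U
(h(3, -5) + 2)**2 - 38*P = ((3 - 1*(-5)) + 2)**2 - 38*(-2) = ((3 + 5) + 2)**2 + 76 = (8 + 2)**2 + 76 = 10**2 + 76 = 100 + 76 = 176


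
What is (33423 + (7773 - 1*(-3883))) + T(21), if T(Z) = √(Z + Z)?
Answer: 45079 + √42 ≈ 45086.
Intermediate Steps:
T(Z) = √2*√Z (T(Z) = √(2*Z) = √2*√Z)
(33423 + (7773 - 1*(-3883))) + T(21) = (33423 + (7773 - 1*(-3883))) + √2*√21 = (33423 + (7773 + 3883)) + √42 = (33423 + 11656) + √42 = 45079 + √42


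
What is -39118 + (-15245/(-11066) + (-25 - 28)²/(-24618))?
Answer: -242188418272/6191427 ≈ -39117.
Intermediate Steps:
-39118 + (-15245/(-11066) + (-25 - 28)²/(-24618)) = -39118 + (-15245*(-1/11066) + (-53)²*(-1/24618)) = -39118 + (15245/11066 + 2809*(-1/24618)) = -39118 + (15245/11066 - 2809/24618) = -39118 + 7823114/6191427 = -242188418272/6191427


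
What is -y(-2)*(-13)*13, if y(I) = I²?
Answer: 676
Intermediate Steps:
-y(-2)*(-13)*13 = -(-2)²*(-13)*13 = -4*(-13)*13 = -(-52)*13 = -1*(-676) = 676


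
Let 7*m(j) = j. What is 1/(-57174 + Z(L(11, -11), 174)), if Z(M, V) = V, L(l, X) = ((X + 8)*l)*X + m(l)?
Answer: -1/57000 ≈ -1.7544e-5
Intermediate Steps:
m(j) = j/7
L(l, X) = l/7 + X*l*(8 + X) (L(l, X) = ((X + 8)*l)*X + l/7 = ((8 + X)*l)*X + l/7 = (l*(8 + X))*X + l/7 = X*l*(8 + X) + l/7 = l/7 + X*l*(8 + X))
1/(-57174 + Z(L(11, -11), 174)) = 1/(-57174 + 174) = 1/(-57000) = -1/57000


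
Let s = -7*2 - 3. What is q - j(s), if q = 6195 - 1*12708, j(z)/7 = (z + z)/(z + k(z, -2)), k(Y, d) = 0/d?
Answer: -6527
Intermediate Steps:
k(Y, d) = 0
s = -17 (s = -14 - 3 = -17)
j(z) = 14 (j(z) = 7*((z + z)/(z + 0)) = 7*((2*z)/z) = 7*2 = 14)
q = -6513 (q = 6195 - 12708 = -6513)
q - j(s) = -6513 - 1*14 = -6513 - 14 = -6527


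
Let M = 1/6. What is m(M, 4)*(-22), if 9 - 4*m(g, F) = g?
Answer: -583/12 ≈ -48.583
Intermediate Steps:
M = ⅙ ≈ 0.16667
m(g, F) = 9/4 - g/4
m(M, 4)*(-22) = (9/4 - ¼*⅙)*(-22) = (9/4 - 1/24)*(-22) = (53/24)*(-22) = -583/12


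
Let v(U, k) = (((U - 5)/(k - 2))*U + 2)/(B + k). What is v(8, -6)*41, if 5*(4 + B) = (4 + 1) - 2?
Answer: 205/47 ≈ 4.3617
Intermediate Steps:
B = -17/5 (B = -4 + ((4 + 1) - 2)/5 = -4 + (5 - 2)/5 = -4 + (⅕)*3 = -4 + ⅗ = -17/5 ≈ -3.4000)
v(U, k) = (2 + U*(-5 + U)/(-2 + k))/(-17/5 + k) (v(U, k) = (((U - 5)/(k - 2))*U + 2)/(-17/5 + k) = (((-5 + U)/(-2 + k))*U + 2)/(-17/5 + k) = (U*(-5 + U)/(-2 + k) + 2)/(-17/5 + k) = (2 + U*(-5 + U)/(-2 + k))/(-17/5 + k))
v(8, -6)*41 = (5*(-4 + 8² - 5*8 + 2*(-6))/(34 - 27*(-6) + 5*(-6)²))*41 = (5*(-4 + 64 - 40 - 12)/(34 + 162 + 5*36))*41 = (5*8/(34 + 162 + 180))*41 = (5*8/376)*41 = (5*(1/376)*8)*41 = (5/47)*41 = 205/47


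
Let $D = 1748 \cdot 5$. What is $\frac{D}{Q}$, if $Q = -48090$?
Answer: $- \frac{874}{4809} \approx -0.18174$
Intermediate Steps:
$D = 8740$
$\frac{D}{Q} = \frac{8740}{-48090} = 8740 \left(- \frac{1}{48090}\right) = - \frac{874}{4809}$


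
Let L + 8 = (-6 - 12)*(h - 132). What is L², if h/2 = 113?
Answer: 2890000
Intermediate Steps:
h = 226 (h = 2*113 = 226)
L = -1700 (L = -8 + (-6 - 12)*(226 - 132) = -8 - 18*94 = -8 - 1692 = -1700)
L² = (-1700)² = 2890000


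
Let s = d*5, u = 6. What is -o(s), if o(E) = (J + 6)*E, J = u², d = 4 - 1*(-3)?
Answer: -1470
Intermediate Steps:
d = 7 (d = 4 + 3 = 7)
J = 36 (J = 6² = 36)
s = 35 (s = 7*5 = 35)
o(E) = 42*E (o(E) = (36 + 6)*E = 42*E)
-o(s) = -42*35 = -1*1470 = -1470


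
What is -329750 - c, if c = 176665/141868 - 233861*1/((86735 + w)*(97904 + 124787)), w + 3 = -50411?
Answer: -13047681752744300723/39568256195412 ≈ -3.2975e+5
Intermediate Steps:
w = -50414 (w = -3 - 50411 = -50414)
c = 49272307193723/39568256195412 (c = 176665/141868 - 233861*1/((86735 - 50414)*(97904 + 124787)) = 176665*(1/141868) - 233861/(36321*222691) = 176665/141868 - 233861/8088359811 = 49272307193723/39568256195412 ≈ 1.2452)
-329750 - c = -329750 - 1*49272307193723/39568256195412 = -329750 - 49272307193723/39568256195412 = -13047681752744300723/39568256195412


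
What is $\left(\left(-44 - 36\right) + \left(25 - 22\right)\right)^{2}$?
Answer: $5929$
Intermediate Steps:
$\left(\left(-44 - 36\right) + \left(25 - 22\right)\right)^{2} = \left(-80 + \left(25 - 22\right)\right)^{2} = \left(-80 + 3\right)^{2} = \left(-77\right)^{2} = 5929$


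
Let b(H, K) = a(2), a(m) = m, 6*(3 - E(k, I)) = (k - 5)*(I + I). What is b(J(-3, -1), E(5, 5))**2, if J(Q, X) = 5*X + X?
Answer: 4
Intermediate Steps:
E(k, I) = 3 - I*(-5 + k)/3 (E(k, I) = 3 - (k - 5)*(I + I)/6 = 3 - (-5 + k)*2*I/6 = 3 - I*(-5 + k)/3)
J(Q, X) = 6*X
b(H, K) = 2
b(J(-3, -1), E(5, 5))**2 = 2**2 = 4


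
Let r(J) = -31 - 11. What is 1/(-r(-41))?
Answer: 1/42 ≈ 0.023810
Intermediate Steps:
r(J) = -42
1/(-r(-41)) = 1/(-1*(-42)) = 1/42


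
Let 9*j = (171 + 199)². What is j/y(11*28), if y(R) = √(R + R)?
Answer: 34225*√154/693 ≈ 612.87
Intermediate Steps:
j = 136900/9 (j = (171 + 199)²/9 = (⅑)*370² = (⅑)*136900 = 136900/9 ≈ 15211.)
y(R) = √2*√R (y(R) = √(2*R) = √2*√R)
j/y(11*28) = 136900/(9*((√2*√(11*28)))) = 136900/(9*((√2*√308))) = 136900/(9*((√2*(2*√77)))) = 136900/(9*((2*√154))) = 136900*(√154/308)/9 = 34225*√154/693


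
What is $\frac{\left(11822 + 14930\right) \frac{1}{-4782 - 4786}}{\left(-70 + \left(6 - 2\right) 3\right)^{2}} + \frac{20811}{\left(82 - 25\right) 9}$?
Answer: $\frac{1744335344}{42999489} \approx 40.566$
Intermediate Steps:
$\frac{\left(11822 + 14930\right) \frac{1}{-4782 - 4786}}{\left(-70 + \left(6 - 2\right) 3\right)^{2}} + \frac{20811}{\left(82 - 25\right) 9} = \frac{26752 \frac{1}{-9568}}{\left(-70 + 4 \cdot 3\right)^{2}} + \frac{20811}{57 \cdot 9} = \frac{26752 \left(- \frac{1}{9568}\right)}{\left(-70 + 12\right)^{2}} + \frac{20811}{513} = - \frac{836}{299 \left(-58\right)^{2}} + 20811 \cdot \frac{1}{513} = - \frac{836}{299 \cdot 3364} + \frac{6937}{171} = \left(- \frac{836}{299}\right) \frac{1}{3364} + \frac{6937}{171} = - \frac{209}{251459} + \frac{6937}{171} = \frac{1744335344}{42999489}$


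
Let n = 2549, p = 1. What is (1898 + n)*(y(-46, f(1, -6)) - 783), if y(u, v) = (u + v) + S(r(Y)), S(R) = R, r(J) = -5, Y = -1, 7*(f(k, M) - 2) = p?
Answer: -25894881/7 ≈ -3.6993e+6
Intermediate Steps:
f(k, M) = 15/7 (f(k, M) = 2 + (⅐)*1 = 2 + ⅐ = 15/7)
y(u, v) = -5 + u + v (y(u, v) = (u + v) - 5 = -5 + u + v)
(1898 + n)*(y(-46, f(1, -6)) - 783) = (1898 + 2549)*((-5 - 46 + 15/7) - 783) = 4447*(-342/7 - 783) = 4447*(-5823/7) = -25894881/7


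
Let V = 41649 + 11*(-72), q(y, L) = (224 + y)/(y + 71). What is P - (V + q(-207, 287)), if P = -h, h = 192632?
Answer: -1867911/8 ≈ -2.3349e+5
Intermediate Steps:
q(y, L) = (224 + y)/(71 + y)
V = 40857 (V = 41649 - 792 = 40857)
P = -192632 (P = -1*192632 = -192632)
P - (V + q(-207, 287)) = -192632 - (40857 + (224 - 207)/(71 - 207)) = -192632 - (40857 + 17/(-136)) = -192632 - (40857 - 1/136*17) = -192632 - (40857 - ⅛) = -192632 - 1*326855/8 = -192632 - 326855/8 = -1867911/8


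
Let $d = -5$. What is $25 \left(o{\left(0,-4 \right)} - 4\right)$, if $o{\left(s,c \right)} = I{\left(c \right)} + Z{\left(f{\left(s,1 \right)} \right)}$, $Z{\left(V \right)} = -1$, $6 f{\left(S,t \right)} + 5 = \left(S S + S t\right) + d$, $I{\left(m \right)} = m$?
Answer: $-225$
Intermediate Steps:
$f{\left(S,t \right)} = - \frac{5}{3} + \frac{S^{2}}{6} + \frac{S t}{6}$ ($f{\left(S,t \right)} = - \frac{5}{6} + \frac{\left(S S + S t\right) - 5}{6} = - \frac{5}{6} + \frac{\left(S^{2} + S t\right) - 5}{6} = - \frac{5}{6} + \frac{-5 + S^{2} + S t}{6} = - \frac{5}{6} + \left(- \frac{5}{6} + \frac{S^{2}}{6} + \frac{S t}{6}\right) = - \frac{5}{3} + \frac{S^{2}}{6} + \frac{S t}{6}$)
$o{\left(s,c \right)} = -1 + c$ ($o{\left(s,c \right)} = c - 1 = -1 + c$)
$25 \left(o{\left(0,-4 \right)} - 4\right) = 25 \left(\left(-1 - 4\right) - 4\right) = 25 \left(-5 - 4\right) = 25 \left(-9\right) = -225$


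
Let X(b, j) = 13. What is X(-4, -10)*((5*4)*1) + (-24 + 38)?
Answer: 274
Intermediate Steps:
X(-4, -10)*((5*4)*1) + (-24 + 38) = 13*((5*4)*1) + (-24 + 38) = 13*(20*1) + 14 = 13*20 + 14 = 260 + 14 = 274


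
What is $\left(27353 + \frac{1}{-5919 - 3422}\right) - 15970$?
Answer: $\frac{106328602}{9341} \approx 11383.0$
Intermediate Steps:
$\left(27353 + \frac{1}{-5919 - 3422}\right) - 15970 = \left(27353 + \frac{1}{-9341}\right) - 15970 = \left(27353 - \frac{1}{9341}\right) - 15970 = \frac{255504372}{9341} - 15970 = \frac{106328602}{9341}$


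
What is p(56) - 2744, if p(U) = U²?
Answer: 392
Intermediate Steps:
p(56) - 2744 = 56² - 2744 = 3136 - 2744 = 392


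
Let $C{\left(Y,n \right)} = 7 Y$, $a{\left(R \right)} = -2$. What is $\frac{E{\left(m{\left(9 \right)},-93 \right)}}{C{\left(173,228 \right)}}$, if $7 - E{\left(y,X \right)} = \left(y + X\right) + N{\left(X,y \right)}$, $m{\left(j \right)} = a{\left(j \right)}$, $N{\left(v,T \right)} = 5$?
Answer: $\frac{97}{1211} \approx 0.080099$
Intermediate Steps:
$m{\left(j \right)} = -2$
$E{\left(y,X \right)} = 2 - X - y$ ($E{\left(y,X \right)} = 7 - \left(\left(y + X\right) + 5\right) = 7 - \left(\left(X + y\right) + 5\right) = 7 - \left(5 + X + y\right) = 2 - X - y$)
$\frac{E{\left(m{\left(9 \right)},-93 \right)}}{C{\left(173,228 \right)}} = \frac{2 - -93 - -2}{7 \cdot 173} = \frac{2 + 93 + 2}{1211} = 97 \cdot \frac{1}{1211} = \frac{97}{1211}$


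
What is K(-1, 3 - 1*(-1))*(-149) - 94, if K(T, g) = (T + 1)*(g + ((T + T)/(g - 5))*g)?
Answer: -94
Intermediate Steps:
K(T, g) = (1 + T)*(g + 2*T*g/(-5 + g)) (K(T, g) = (1 + T)*(g + ((2*T)/(-5 + g))*g) = (1 + T)*(g + (2*T/(-5 + g))*g) = (1 + T)*(g + 2*T*g/(-5 + g)))
K(-1, 3 - 1*(-1))*(-149) - 94 = ((3 - 1*(-1))*(-5 + (3 - 1*(-1)) - 3*(-1) + 2*(-1)² - (3 - 1*(-1)))/(-5 + (3 - 1*(-1))))*(-149) - 94 = ((3 + 1)*(-5 + (3 + 1) + 3 + 2*1 - (3 + 1))/(-5 + (3 + 1)))*(-149) - 94 = (4*(-5 + 4 + 3 + 2 - 1*4)/(-5 + 4))*(-149) - 94 = (4*(-5 + 4 + 3 + 2 - 4)/(-1))*(-149) - 94 = (4*(-1)*0)*(-149) - 94 = 0*(-149) - 94 = 0 - 94 = -94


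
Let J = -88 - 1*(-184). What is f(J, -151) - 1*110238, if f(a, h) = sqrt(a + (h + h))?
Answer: -110238 + I*sqrt(206) ≈ -1.1024e+5 + 14.353*I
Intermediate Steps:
J = 96 (J = -88 + 184 = 96)
f(a, h) = sqrt(a + 2*h)
f(J, -151) - 1*110238 = sqrt(96 + 2*(-151)) - 1*110238 = sqrt(96 - 302) - 110238 = sqrt(-206) - 110238 = I*sqrt(206) - 110238 = -110238 + I*sqrt(206)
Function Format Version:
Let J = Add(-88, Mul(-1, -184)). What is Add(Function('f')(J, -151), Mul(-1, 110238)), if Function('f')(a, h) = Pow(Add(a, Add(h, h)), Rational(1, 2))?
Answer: Add(-110238, Mul(I, Pow(206, Rational(1, 2)))) ≈ Add(-1.1024e+5, Mul(14.353, I))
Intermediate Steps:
J = 96 (J = Add(-88, 184) = 96)
Function('f')(a, h) = Pow(Add(a, Mul(2, h)), Rational(1, 2))
Add(Function('f')(J, -151), Mul(-1, 110238)) = Add(Pow(Add(96, Mul(2, -151)), Rational(1, 2)), Mul(-1, 110238)) = Add(Pow(Add(96, -302), Rational(1, 2)), -110238) = Add(Pow(-206, Rational(1, 2)), -110238) = Add(Mul(I, Pow(206, Rational(1, 2))), -110238) = Add(-110238, Mul(I, Pow(206, Rational(1, 2))))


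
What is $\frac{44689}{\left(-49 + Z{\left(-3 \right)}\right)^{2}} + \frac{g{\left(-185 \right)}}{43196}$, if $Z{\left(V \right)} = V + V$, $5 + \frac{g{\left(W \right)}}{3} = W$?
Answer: $\frac{964330897}{65333950} \approx 14.76$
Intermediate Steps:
$g{\left(W \right)} = -15 + 3 W$
$Z{\left(V \right)} = 2 V$
$\frac{44689}{\left(-49 + Z{\left(-3 \right)}\right)^{2}} + \frac{g{\left(-185 \right)}}{43196} = \frac{44689}{\left(-49 + 2 \left(-3\right)\right)^{2}} + \frac{-15 + 3 \left(-185\right)}{43196} = \frac{44689}{\left(-49 - 6\right)^{2}} + \left(-15 - 555\right) \frac{1}{43196} = \frac{44689}{\left(-55\right)^{2}} - \frac{285}{21598} = \frac{44689}{3025} - \frac{285}{21598} = \frac{964330897}{65333950}$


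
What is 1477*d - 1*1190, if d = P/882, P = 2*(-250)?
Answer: -127720/63 ≈ -2027.3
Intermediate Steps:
P = -500
d = -250/441 (d = -500/882 = -500*1/882 = -250/441 ≈ -0.56689)
1477*d - 1*1190 = 1477*(-250/441) - 1*1190 = -52750/63 - 1190 = -127720/63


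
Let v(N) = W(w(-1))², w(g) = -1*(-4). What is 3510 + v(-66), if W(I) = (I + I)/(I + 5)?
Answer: 284374/81 ≈ 3510.8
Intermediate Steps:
w(g) = 4
W(I) = 2*I/(5 + I) (W(I) = (2*I)/(5 + I) = 2*I/(5 + I))
v(N) = 64/81 (v(N) = (2*4/(5 + 4))² = (2*4/9)² = (2*4*(⅑))² = (8/9)² = 64/81)
3510 + v(-66) = 3510 + 64/81 = 284374/81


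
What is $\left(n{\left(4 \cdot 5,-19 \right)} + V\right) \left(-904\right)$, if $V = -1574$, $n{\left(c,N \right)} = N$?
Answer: $1440072$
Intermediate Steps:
$\left(n{\left(4 \cdot 5,-19 \right)} + V\right) \left(-904\right) = \left(-19 - 1574\right) \left(-904\right) = \left(-1593\right) \left(-904\right) = 1440072$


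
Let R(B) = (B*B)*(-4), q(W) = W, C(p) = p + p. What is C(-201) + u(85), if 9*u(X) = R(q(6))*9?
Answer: -546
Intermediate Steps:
C(p) = 2*p
R(B) = -4*B² (R(B) = B²*(-4) = -4*B²)
u(X) = -144 (u(X) = (-4*6²*9)/9 = (-4*36*9)/9 = (-144*9)/9 = (⅑)*(-1296) = -144)
C(-201) + u(85) = 2*(-201) - 144 = -402 - 144 = -546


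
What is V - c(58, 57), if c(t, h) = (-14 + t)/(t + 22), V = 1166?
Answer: 23309/20 ≈ 1165.4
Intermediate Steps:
c(t, h) = (-14 + t)/(22 + t)
V - c(58, 57) = 1166 - (-14 + 58)/(22 + 58) = 1166 - 44/80 = 1166 - 1*11/20 = 1166 - 11/20 = 23309/20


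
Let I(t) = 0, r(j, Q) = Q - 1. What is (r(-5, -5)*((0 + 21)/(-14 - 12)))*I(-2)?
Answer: 0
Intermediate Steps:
r(j, Q) = -1 + Q
(r(-5, -5)*((0 + 21)/(-14 - 12)))*I(-2) = ((-1 - 5)*((0 + 21)/(-14 - 12)))*0 = -126/(-26)*0 = -126*(-1)/26*0 = -6*(-21/26)*0 = (63/13)*0 = 0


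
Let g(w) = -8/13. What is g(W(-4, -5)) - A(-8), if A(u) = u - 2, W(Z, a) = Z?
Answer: 122/13 ≈ 9.3846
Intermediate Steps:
g(w) = -8/13 (g(w) = -8*1/13 = -8/13)
A(u) = -2 + u
g(W(-4, -5)) - A(-8) = -8/13 - (-2 - 8) = -8/13 - 1*(-10) = -8/13 + 10 = 122/13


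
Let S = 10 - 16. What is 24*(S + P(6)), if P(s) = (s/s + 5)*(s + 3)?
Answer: 1152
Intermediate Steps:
P(s) = 18 + 6*s (P(s) = (1 + 5)*(3 + s) = 6*(3 + s) = 18 + 6*s)
S = -6
24*(S + P(6)) = 24*(-6 + (18 + 6*6)) = 24*(-6 + (18 + 36)) = 24*(-6 + 54) = 24*48 = 1152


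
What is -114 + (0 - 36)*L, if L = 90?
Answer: -3354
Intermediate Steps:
-114 + (0 - 36)*L = -114 + (0 - 36)*90 = -114 - 36*90 = -114 - 3240 = -3354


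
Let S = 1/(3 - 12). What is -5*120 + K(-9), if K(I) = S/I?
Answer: -48599/81 ≈ -599.99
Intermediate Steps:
S = -1/9 (S = 1/(-9) = -1/9 ≈ -0.11111)
K(I) = -1/(9*I)
-5*120 + K(-9) = -5*120 - 1/9/(-9) = -600 - 1/9*(-1/9) = -600 + 1/81 = -48599/81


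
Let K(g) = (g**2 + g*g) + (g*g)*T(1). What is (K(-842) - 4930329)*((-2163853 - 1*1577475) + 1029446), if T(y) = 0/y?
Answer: 9525217048682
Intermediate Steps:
T(y) = 0
K(g) = 2*g**2 (K(g) = (g**2 + g*g) + (g*g)*0 = (g**2 + g**2) + g**2*0 = 2*g**2 + 0 = 2*g**2)
(K(-842) - 4930329)*((-2163853 - 1*1577475) + 1029446) = (2*(-842)**2 - 4930329)*((-2163853 - 1*1577475) + 1029446) = (2*708964 - 4930329)*((-2163853 - 1577475) + 1029446) = (1417928 - 4930329)*(-3741328 + 1029446) = -3512401*(-2711882) = 9525217048682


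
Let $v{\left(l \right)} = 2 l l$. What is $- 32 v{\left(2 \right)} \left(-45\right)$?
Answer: $11520$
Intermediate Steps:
$v{\left(l \right)} = 2 l^{2}$
$- 32 v{\left(2 \right)} \left(-45\right) = - 32 \cdot 2 \cdot 2^{2} \left(-45\right) = - 32 \cdot 2 \cdot 4 \left(-45\right) = \left(-32\right) 8 \left(-45\right) = \left(-256\right) \left(-45\right) = 11520$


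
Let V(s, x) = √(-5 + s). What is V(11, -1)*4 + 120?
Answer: 120 + 4*√6 ≈ 129.80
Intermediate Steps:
V(11, -1)*4 + 120 = √(-5 + 11)*4 + 120 = √6*4 + 120 = 4*√6 + 120 = 120 + 4*√6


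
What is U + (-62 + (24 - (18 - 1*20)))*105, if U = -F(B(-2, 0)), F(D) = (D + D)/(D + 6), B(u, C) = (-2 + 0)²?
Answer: -18904/5 ≈ -3780.8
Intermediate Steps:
B(u, C) = 4 (B(u, C) = (-2)² = 4)
F(D) = 2*D/(6 + D) (F(D) = (2*D)/(6 + D) = 2*D/(6 + D))
U = -⅘ (U = -2*4/(6 + 4) = -2*4/10 = -1*⅘ = -⅘ ≈ -0.80000)
U + (-62 + (24 - (18 - 1*20)))*105 = -⅘ + (-62 + (24 - (18 - 1*20)))*105 = -⅘ + (-62 + (24 - (18 - 20)))*105 = -⅘ + (-62 + (24 - 1*(-2)))*105 = -⅘ + (-62 + (24 + 2))*105 = -⅘ + (-62 + 26)*105 = -⅘ - 36*105 = -⅘ - 3780 = -18904/5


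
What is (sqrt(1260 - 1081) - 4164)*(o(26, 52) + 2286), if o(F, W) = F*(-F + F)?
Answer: -9518904 + 2286*sqrt(179) ≈ -9.4883e+6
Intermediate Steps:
o(F, W) = 0 (o(F, W) = F*0 = 0)
(sqrt(1260 - 1081) - 4164)*(o(26, 52) + 2286) = (sqrt(1260 - 1081) - 4164)*(0 + 2286) = (sqrt(179) - 4164)*2286 = (-4164 + sqrt(179))*2286 = -9518904 + 2286*sqrt(179)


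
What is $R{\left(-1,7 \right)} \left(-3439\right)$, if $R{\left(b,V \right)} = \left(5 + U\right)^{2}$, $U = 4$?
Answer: $-278559$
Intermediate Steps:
$R{\left(b,V \right)} = 81$ ($R{\left(b,V \right)} = \left(5 + 4\right)^{2} = 9^{2} = 81$)
$R{\left(-1,7 \right)} \left(-3439\right) = 81 \left(-3439\right) = -278559$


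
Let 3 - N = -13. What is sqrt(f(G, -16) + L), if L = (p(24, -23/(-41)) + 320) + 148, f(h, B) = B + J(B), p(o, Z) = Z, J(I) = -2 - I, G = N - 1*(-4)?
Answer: sqrt(784289)/41 ≈ 21.600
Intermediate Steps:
N = 16 (N = 3 - 1*(-13) = 3 + 13 = 16)
G = 20 (G = 16 - 1*(-4) = 16 + 4 = 20)
f(h, B) = -2 (f(h, B) = B + (-2 - B) = -2)
L = 19211/41 (L = (-23/(-41) + 320) + 148 = (-23*(-1/41) + 320) + 148 = (23/41 + 320) + 148 = 13143/41 + 148 = 19211/41 ≈ 468.56)
sqrt(f(G, -16) + L) = sqrt(-2 + 19211/41) = sqrt(19129/41) = sqrt(784289)/41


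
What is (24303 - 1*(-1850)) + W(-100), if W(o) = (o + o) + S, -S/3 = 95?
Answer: 25668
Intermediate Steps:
S = -285 (S = -3*95 = -285)
W(o) = -285 + 2*o (W(o) = (o + o) - 285 = 2*o - 285 = -285 + 2*o)
(24303 - 1*(-1850)) + W(-100) = (24303 - 1*(-1850)) + (-285 + 2*(-100)) = (24303 + 1850) + (-285 - 200) = 26153 - 485 = 25668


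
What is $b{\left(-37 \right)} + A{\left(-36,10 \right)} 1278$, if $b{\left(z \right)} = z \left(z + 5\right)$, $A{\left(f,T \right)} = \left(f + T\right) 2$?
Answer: $-65272$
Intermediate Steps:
$A{\left(f,T \right)} = 2 T + 2 f$ ($A{\left(f,T \right)} = \left(T + f\right) 2 = 2 T + 2 f$)
$b{\left(z \right)} = z \left(5 + z\right)$
$b{\left(-37 \right)} + A{\left(-36,10 \right)} 1278 = - 37 \left(5 - 37\right) + \left(2 \cdot 10 + 2 \left(-36\right)\right) 1278 = \left(-37\right) \left(-32\right) + \left(20 - 72\right) 1278 = 1184 - 66456 = -65272$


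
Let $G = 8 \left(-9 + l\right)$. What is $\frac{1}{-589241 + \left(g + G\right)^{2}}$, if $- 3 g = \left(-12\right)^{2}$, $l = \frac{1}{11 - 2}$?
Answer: $- \frac{81}{46579337} \approx -1.739 \cdot 10^{-6}$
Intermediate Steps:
$l = \frac{1}{9} \approx 0.11111$
$G = - \frac{640}{9}$ ($G = 8 \left(-9 + \frac{1}{9}\right) = 8 \left(- \frac{80}{9}\right) = - \frac{640}{9} \approx -71.111$)
$g = -48$ ($g = - \frac{\left(-12\right)^{2}}{3} = \left(- \frac{1}{3}\right) 144 = -48$)
$\frac{1}{-589241 + \left(g + G\right)^{2}} = \frac{1}{-589241 + \left(-48 - \frac{640}{9}\right)^{2}} = \frac{1}{-589241 + \left(- \frac{1072}{9}\right)^{2}} = \frac{1}{-589241 + \frac{1149184}{81}} = \frac{1}{- \frac{46579337}{81}} = - \frac{81}{46579337}$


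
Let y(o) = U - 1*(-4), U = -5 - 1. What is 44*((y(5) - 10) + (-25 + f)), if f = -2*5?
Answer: -2068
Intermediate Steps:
U = -6
f = -10
y(o) = -2 (y(o) = -6 - 1*(-4) = -6 + 4 = -2)
44*((y(5) - 10) + (-25 + f)) = 44*((-2 - 10) + (-25 - 10)) = 44*(-12 - 35) = 44*(-47) = -2068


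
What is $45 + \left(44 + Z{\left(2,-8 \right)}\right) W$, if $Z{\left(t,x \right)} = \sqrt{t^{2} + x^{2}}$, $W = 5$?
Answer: $265 + 10 \sqrt{17} \approx 306.23$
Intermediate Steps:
$45 + \left(44 + Z{\left(2,-8 \right)}\right) W = 45 + \left(44 + \sqrt{2^{2} + \left(-8\right)^{2}}\right) 5 = 45 + \left(44 + \sqrt{4 + 64}\right) 5 = 45 + \left(44 + \sqrt{68}\right) 5 = 45 + \left(44 + 2 \sqrt{17}\right) 5 = 45 + \left(220 + 10 \sqrt{17}\right) = 265 + 10 \sqrt{17}$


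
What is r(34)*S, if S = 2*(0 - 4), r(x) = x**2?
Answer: -9248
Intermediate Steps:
S = -8 (S = 2*(-4) = -8)
r(34)*S = 34**2*(-8) = 1156*(-8) = -9248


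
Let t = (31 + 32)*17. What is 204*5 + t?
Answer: 2091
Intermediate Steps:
t = 1071 (t = 63*17 = 1071)
204*5 + t = 204*5 + 1071 = 1020 + 1071 = 2091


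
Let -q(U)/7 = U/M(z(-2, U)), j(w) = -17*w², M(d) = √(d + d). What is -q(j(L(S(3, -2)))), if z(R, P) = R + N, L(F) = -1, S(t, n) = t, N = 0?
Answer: 119*I/2 ≈ 59.5*I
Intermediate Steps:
z(R, P) = R (z(R, P) = R + 0 = R)
M(d) = √2*√d (M(d) = √(2*d) = √2*√d)
q(U) = 7*I*U/2 (q(U) = -7*U/(√2*√(-2)) = -7*U/(√2*(I*√2)) = -7*U/(2*I) = -7*U*(-I/2) = -(-7)*I*U/2 = 7*I*U/2)
-q(j(L(S(3, -2)))) = -7*I*(-17*(-1)²)/2 = -7*I*(-17*1)/2 = -7*I*(-17)/2 = -(-119)*I/2 = 119*I/2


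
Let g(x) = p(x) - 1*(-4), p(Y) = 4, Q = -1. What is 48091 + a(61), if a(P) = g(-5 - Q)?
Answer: 48099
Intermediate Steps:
g(x) = 8 (g(x) = 4 - 1*(-4) = 4 + 4 = 8)
a(P) = 8
48091 + a(61) = 48091 + 8 = 48099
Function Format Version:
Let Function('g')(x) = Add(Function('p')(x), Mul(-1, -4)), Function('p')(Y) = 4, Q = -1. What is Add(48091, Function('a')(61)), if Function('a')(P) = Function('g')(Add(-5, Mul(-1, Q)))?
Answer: 48099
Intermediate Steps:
Function('g')(x) = 8 (Function('g')(x) = Add(4, Mul(-1, -4)) = Add(4, 4) = 8)
Function('a')(P) = 8
Add(48091, Function('a')(61)) = Add(48091, 8) = 48099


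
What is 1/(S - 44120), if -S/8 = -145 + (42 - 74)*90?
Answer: -1/19920 ≈ -5.0201e-5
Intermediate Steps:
S = 24200 (S = -8*(-145 + (42 - 74)*90) = -8*(-145 - 32*90) = -8*(-145 - 2880) = -8*(-3025) = 24200)
1/(S - 44120) = 1/(24200 - 44120) = 1/(-19920) = -1/19920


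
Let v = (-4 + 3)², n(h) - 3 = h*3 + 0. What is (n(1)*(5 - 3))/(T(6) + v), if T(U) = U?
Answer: 12/7 ≈ 1.7143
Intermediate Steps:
n(h) = 3 + 3*h (n(h) = 3 + (h*3 + 0) = 3 + (3*h + 0) = 3 + 3*h)
v = 1 (v = (-1)² = 1)
(n(1)*(5 - 3))/(T(6) + v) = ((3 + 3*1)*(5 - 3))/(6 + 1) = ((3 + 3)*2)/7 = (6*2)*(⅐) = 12*(⅐) = 12/7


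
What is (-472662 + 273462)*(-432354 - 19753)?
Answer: 90059714400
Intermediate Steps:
(-472662 + 273462)*(-432354 - 19753) = -199200*(-452107) = 90059714400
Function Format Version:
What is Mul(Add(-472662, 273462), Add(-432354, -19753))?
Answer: 90059714400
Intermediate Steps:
Mul(Add(-472662, 273462), Add(-432354, -19753)) = Mul(-199200, -452107) = 90059714400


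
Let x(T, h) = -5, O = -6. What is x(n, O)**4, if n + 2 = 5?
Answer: 625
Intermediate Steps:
n = 3 (n = -2 + 5 = 3)
x(n, O)**4 = (-5)**4 = 625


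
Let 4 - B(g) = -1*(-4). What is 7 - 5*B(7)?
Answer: 7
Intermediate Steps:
B(g) = 0 (B(g) = 4 - (-1)*(-4) = 4 - 1*4 = 4 - 4 = 0)
7 - 5*B(7) = 7 - 5*0 = 7 + 0 = 7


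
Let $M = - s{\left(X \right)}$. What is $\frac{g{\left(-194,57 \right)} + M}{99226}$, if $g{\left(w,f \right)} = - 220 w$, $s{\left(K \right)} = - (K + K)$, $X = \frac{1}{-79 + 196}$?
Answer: $\frac{2496781}{5804721} \approx 0.43013$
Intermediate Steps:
$X = \frac{1}{117} \approx 0.008547$
$s{\left(K \right)} = - 2 K$
$M = \frac{2}{117}$ ($M = - \frac{-2}{117} = \left(-1\right) \left(- \frac{2}{117}\right) = \frac{2}{117} \approx 0.017094$)
$\frac{g{\left(-194,57 \right)} + M}{99226} = \frac{\left(-220\right) \left(-194\right) + \frac{2}{117}}{99226} = \left(42680 + \frac{2}{117}\right) \frac{1}{99226} = \frac{4993562}{117} \cdot \frac{1}{99226} = \frac{2496781}{5804721}$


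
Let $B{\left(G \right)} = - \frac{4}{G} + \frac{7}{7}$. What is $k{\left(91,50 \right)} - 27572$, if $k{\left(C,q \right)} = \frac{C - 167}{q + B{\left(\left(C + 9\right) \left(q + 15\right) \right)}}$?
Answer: $- \frac{1142562714}{41437} \approx -27574.0$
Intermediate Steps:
$B{\left(G \right)} = 1 - \frac{4}{G}$ ($B{\left(G \right)} = - \frac{4}{G} + 7 \cdot \frac{1}{7} = - \frac{4}{G} + 1 = 1 - \frac{4}{G}$)
$k{\left(C,q \right)} = \frac{-167 + C}{q + \frac{-4 + \left(9 + C\right) \left(15 + q\right)}{\left(9 + C\right) \left(15 + q\right)}}$ ($k{\left(C,q \right)} = \frac{C - 167}{q + \frac{-4 + \left(C + 9\right) \left(q + 15\right)}{\left(C + 9\right) \left(q + 15\right)}} = \frac{-167 + C}{q + \frac{-4 + \left(9 + C\right) \left(15 + q\right)}{\left(9 + C\right) \left(15 + q\right)}}$)
$k{\left(91,50 \right)} - 27572 = \frac{\left(-167 + 91\right) \left(135 + 9 \cdot 50 + 15 \cdot 91 + 91 \cdot 50\right)}{131 + 9 \cdot 50 + 15 \cdot 91 + 91 \cdot 50 + 50 \left(135 + 9 \cdot 50 + 15 \cdot 91 + 91 \cdot 50\right)} - 27572 = \frac{1}{131 + 450 + 1365 + 4550 + 50 \left(135 + 450 + 1365 + 4550\right)} \left(-76\right) \left(135 + 450 + 1365 + 4550\right) - 27572 = \frac{1}{131 + 450 + 1365 + 4550 + 50 \cdot 6500} \left(-76\right) 6500 - 27572 = \frac{1}{131 + 450 + 1365 + 4550 + 325000} \left(-76\right) 6500 - 27572 = \frac{1}{331496} \left(-76\right) 6500 - 27572 = - \frac{61750}{41437} - 27572 = - \frac{1142562714}{41437}$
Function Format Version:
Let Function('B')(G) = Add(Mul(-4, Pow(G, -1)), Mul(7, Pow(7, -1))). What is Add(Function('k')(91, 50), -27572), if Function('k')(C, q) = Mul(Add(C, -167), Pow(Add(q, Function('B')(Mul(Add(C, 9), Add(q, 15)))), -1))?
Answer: Rational(-1142562714, 41437) ≈ -27574.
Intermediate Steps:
Function('B')(G) = Add(1, Mul(-4, Pow(G, -1))) (Function('B')(G) = Add(Mul(-4, Pow(G, -1)), Mul(7, Rational(1, 7))) = Add(Mul(-4, Pow(G, -1)), 1) = Add(1, Mul(-4, Pow(G, -1))))
Function('k')(C, q) = Mul(Pow(Add(q, Mul(Pow(Add(9, C), -1), Pow(Add(15, q), -1), Add(-4, Mul(Add(9, C), Add(15, q))))), -1), Add(-167, C)) (Function('k')(C, q) = Mul(Add(C, -167), Pow(Add(q, Mul(Pow(Mul(Add(C, 9), Add(q, 15)), -1), Add(-4, Mul(Add(C, 9), Add(q, 15))))), -1)) = Mul(Add(-167, C), Pow(Add(q, Mul(Pow(Mul(Add(9, C), Add(15, q)), -1), Add(-4, Mul(Add(9, C), Add(15, q))))), -1)) = Mul(Add(-167, C), Pow(Add(q, Mul(Mul(Pow(Add(9, C), -1), Pow(Add(15, q), -1)), Add(-4, Mul(Add(9, C), Add(15, q))))), -1)) = Mul(Add(-167, C), Pow(Add(q, Mul(Pow(Add(9, C), -1), Pow(Add(15, q), -1), Add(-4, Mul(Add(9, C), Add(15, q))))), -1)) = Mul(Pow(Add(q, Mul(Pow(Add(9, C), -1), Pow(Add(15, q), -1), Add(-4, Mul(Add(9, C), Add(15, q))))), -1), Add(-167, C)))
Add(Function('k')(91, 50), -27572) = Add(Mul(Pow(Add(131, Mul(9, 50), Mul(15, 91), Mul(91, 50), Mul(50, Add(135, Mul(9, 50), Mul(15, 91), Mul(91, 50)))), -1), Add(-167, 91), Add(135, Mul(9, 50), Mul(15, 91), Mul(91, 50))), -27572) = Add(Mul(Pow(Add(131, 450, 1365, 4550, Mul(50, Add(135, 450, 1365, 4550))), -1), -76, Add(135, 450, 1365, 4550)), -27572) = Add(Mul(Pow(Add(131, 450, 1365, 4550, Mul(50, 6500)), -1), -76, 6500), -27572) = Add(Mul(Pow(Add(131, 450, 1365, 4550, 325000), -1), -76, 6500), -27572) = Add(Mul(Pow(331496, -1), -76, 6500), -27572) = Add(Mul(Rational(1, 331496), -76, 6500), -27572) = Add(Rational(-61750, 41437), -27572) = Rational(-1142562714, 41437)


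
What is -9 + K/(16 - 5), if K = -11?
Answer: -10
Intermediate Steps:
-9 + K/(16 - 5) = -9 - 11/(16 - 5) = -9 - 11/11 = -9 + (1/11)*(-11) = -9 - 1 = -10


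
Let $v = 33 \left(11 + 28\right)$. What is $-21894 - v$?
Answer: $-23181$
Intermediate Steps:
$v = 1287$ ($v = 33 \cdot 39 = 1287$)
$-21894 - v = -21894 - 1287 = -23181$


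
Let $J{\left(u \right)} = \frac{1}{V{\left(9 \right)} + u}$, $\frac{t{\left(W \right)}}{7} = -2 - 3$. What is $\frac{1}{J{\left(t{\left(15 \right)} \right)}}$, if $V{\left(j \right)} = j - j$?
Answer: $-35$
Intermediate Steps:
$V{\left(j \right)} = 0$
$t{\left(W \right)} = -35$ ($t{\left(W \right)} = 7 \left(-2 - 3\right) = 7 \left(-5\right) = -35$)
$J{\left(u \right)} = \frac{1}{u}$ ($J{\left(u \right)} = \frac{1}{0 + u} = \frac{1}{u}$)
$\frac{1}{J{\left(t{\left(15 \right)} \right)}} = \frac{1}{\frac{1}{-35}} = \frac{1}{- \frac{1}{35}} = -35$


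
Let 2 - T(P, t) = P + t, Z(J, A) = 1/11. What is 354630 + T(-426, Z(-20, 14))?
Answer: 3905637/11 ≈ 3.5506e+5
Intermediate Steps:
Z(J, A) = 1/11
T(P, t) = 2 - P - t (T(P, t) = 2 - (P + t) = 2 + (-P - t) = 2 - P - t)
354630 + T(-426, Z(-20, 14)) = 354630 + (2 - 1*(-426) - 1*1/11) = 354630 + (2 + 426 - 1/11) = 354630 + 4707/11 = 3905637/11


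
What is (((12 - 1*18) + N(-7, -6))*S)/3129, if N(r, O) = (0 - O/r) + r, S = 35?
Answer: -485/3129 ≈ -0.15500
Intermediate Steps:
N(r, O) = r - O/r (N(r, O) = (0 - O/r) + r = -O/r + r = r - O/r)
(((12 - 1*18) + N(-7, -6))*S)/3129 = (((12 - 1*18) + (-7 - 1*(-6)/(-7)))*35)/3129 = (((12 - 18) + (-7 - 1*(-6)*(-⅐)))*35)*(1/3129) = ((-6 + (-7 - 6/7))*35)*(1/3129) = ((-6 - 55/7)*35)*(1/3129) = -97/7*35*(1/3129) = -485*1/3129 = -485/3129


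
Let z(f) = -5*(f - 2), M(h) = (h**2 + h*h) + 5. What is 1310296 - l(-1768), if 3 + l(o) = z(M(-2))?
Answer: 1310354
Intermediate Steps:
M(h) = 5 + 2*h**2 (M(h) = (h**2 + h**2) + 5 = 2*h**2 + 5 = 5 + 2*h**2)
z(f) = 10 - 5*f (z(f) = -5*(-2 + f) = 10 - 5*f)
l(o) = -58 (l(o) = -3 + (10 - 5*(5 + 2*(-2)**2)) = -3 + (10 - 5*(5 + 2*4)) = -3 + (10 - 5*(5 + 8)) = -3 + (10 - 5*13) = -3 + (10 - 65) = -3 - 55 = -58)
1310296 - l(-1768) = 1310296 - 1*(-58) = 1310296 + 58 = 1310354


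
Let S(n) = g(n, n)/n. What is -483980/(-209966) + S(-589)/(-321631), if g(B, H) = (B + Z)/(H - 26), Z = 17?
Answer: 28193288278967426/12231149952835155 ≈ 2.3050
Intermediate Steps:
g(B, H) = (17 + B)/(-26 + H) (g(B, H) = (B + 17)/(H - 26) = (17 + B)/(-26 + H))
S(n) = (17 + n)/(n*(-26 + n)) (S(n) = ((17 + n)/(-26 + n))/n = (17 + n)/(n*(-26 + n)))
-483980/(-209966) + S(-589)/(-321631) = -483980/(-209966) + ((17 - 589)/((-589)*(-26 - 589)))/(-321631) = -483980*(-1/209966) - 1/589*(-572)/(-615)*(-1/321631) = 241990/104983 - 1/589*(-1/615)*(-572)*(-1/321631) = 241990/104983 - 572/362235*(-1/321631) = 241990/104983 + 572/116506005285 = 28193288278967426/12231149952835155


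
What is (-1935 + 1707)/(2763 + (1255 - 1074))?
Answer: -57/736 ≈ -0.077446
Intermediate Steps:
(-1935 + 1707)/(2763 + (1255 - 1074)) = -228/(2763 + 181) = -228/2944 = -228*1/2944 = -57/736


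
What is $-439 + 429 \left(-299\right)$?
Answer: $-128710$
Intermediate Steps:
$-439 + 429 \left(-299\right) = -439 - 128271 = -128710$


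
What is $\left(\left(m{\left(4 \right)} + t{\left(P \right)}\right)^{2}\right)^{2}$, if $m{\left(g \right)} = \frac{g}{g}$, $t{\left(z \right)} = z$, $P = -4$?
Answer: $81$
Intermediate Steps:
$m{\left(g \right)} = 1$
$\left(\left(m{\left(4 \right)} + t{\left(P \right)}\right)^{2}\right)^{2} = \left(\left(1 - 4\right)^{2}\right)^{2} = \left(\left(-3\right)^{2}\right)^{2} = 9^{2} = 81$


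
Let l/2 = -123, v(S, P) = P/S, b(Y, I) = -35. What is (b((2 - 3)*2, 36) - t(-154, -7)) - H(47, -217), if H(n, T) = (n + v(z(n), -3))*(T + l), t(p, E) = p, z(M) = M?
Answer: 1026971/47 ≈ 21850.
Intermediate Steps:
l = -246 (l = 2*(-123) = -246)
H(n, T) = (-246 + T)*(n - 3/n) (H(n, T) = (n - 3/n)*(T - 246) = (n - 3/n)*(-246 + T) = (-246 + T)*(n - 3/n))
(b((2 - 3)*2, 36) - t(-154, -7)) - H(47, -217) = (-35 - 1*(-154)) - (738 - 3*(-217) + 47²*(-246 - 217))/47 = (-35 + 154) - (738 + 651 + 2209*(-463))/47 = 119 - (738 + 651 - 1022767)/47 = 119 - (-1021378)/47 = 119 - 1*(-1021378/47) = 119 + 1021378/47 = 1026971/47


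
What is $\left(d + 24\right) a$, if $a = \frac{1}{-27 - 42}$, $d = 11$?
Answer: $- \frac{35}{69} \approx -0.50725$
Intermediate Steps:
$a = - \frac{1}{69}$ ($a = \frac{1}{-69} = - \frac{1}{69} \approx -0.014493$)
$\left(d + 24\right) a = \left(11 + 24\right) \left(- \frac{1}{69}\right) = 35 \left(- \frac{1}{69}\right) = - \frac{35}{69}$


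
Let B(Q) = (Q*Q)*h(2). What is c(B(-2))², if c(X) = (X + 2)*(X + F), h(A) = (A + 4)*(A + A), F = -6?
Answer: 77792400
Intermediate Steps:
h(A) = 2*A*(4 + A) (h(A) = (4 + A)*(2*A) = 2*A*(4 + A))
B(Q) = 24*Q² (B(Q) = (Q*Q)*(2*2*(4 + 2)) = Q²*(2*2*6) = Q²*24 = 24*Q²)
c(X) = (-6 + X)*(2 + X) (c(X) = (X + 2)*(X - 6) = (2 + X)*(-6 + X) = (-6 + X)*(2 + X))
c(B(-2))² = (-12 + (24*(-2)²)² - 96*(-2)²)² = (-12 + (24*4)² - 96*4)² = (-12 + 96² - 4*96)² = (-12 + 9216 - 384)² = 8820² = 77792400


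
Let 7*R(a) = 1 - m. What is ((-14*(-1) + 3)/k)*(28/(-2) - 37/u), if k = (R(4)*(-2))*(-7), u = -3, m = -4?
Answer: -17/6 ≈ -2.8333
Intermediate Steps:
R(a) = 5/7 (R(a) = (1 - 1*(-4))/7 = (1 + 4)/7 = (⅐)*5 = 5/7)
k = 10 (k = ((5/7)*(-2))*(-7) = -10/7*(-7) = 10)
((-14*(-1) + 3)/k)*(28/(-2) - 37/u) = ((-14*(-1) + 3)/10)*(28/(-2) - 37/(-3)) = ((14 + 3)*(⅒))*(28*(-½) - 37*(-⅓)) = (17*(⅒))*(-14 + 37/3) = (17/10)*(-5/3) = -17/6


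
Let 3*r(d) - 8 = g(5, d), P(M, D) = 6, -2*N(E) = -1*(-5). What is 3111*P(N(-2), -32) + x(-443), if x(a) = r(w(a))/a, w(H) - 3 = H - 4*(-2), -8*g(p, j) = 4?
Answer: 16538071/886 ≈ 18666.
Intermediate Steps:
N(E) = -5/2 (N(E) = -(-1)*(-5)/2 = -1/2*5 = -5/2)
g(p, j) = -1/2 (g(p, j) = -1/8*4 = -1/2)
w(H) = 11 + H (w(H) = 3 + (H - 4*(-2)) = 3 + (H + 8) = 3 + (8 + H) = 11 + H)
r(d) = 5/2 (r(d) = 8/3 + (1/3)*(-1/2) = 8/3 - 1/6 = 5/2)
x(a) = 5/(2*a)
3111*P(N(-2), -32) + x(-443) = 3111*6 + (5/2)/(-443) = 18666 + (5/2)*(-1/443) = 18666 - 5/886 = 16538071/886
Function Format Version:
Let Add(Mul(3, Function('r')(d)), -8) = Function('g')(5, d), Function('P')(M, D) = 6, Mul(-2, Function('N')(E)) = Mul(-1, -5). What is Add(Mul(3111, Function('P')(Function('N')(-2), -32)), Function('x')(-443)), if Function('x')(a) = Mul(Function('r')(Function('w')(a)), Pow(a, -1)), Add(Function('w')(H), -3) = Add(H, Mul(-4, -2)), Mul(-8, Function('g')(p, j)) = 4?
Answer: Rational(16538071, 886) ≈ 18666.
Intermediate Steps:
Function('N')(E) = Rational(-5, 2) (Function('N')(E) = Mul(Rational(-1, 2), Mul(-1, -5)) = Mul(Rational(-1, 2), 5) = Rational(-5, 2))
Function('g')(p, j) = Rational(-1, 2) (Function('g')(p, j) = Mul(Rational(-1, 8), 4) = Rational(-1, 2))
Function('w')(H) = Add(11, H) (Function('w')(H) = Add(3, Add(H, Mul(-4, -2))) = Add(3, Add(H, 8)) = Add(3, Add(8, H)) = Add(11, H))
Function('r')(d) = Rational(5, 2) (Function('r')(d) = Add(Rational(8, 3), Mul(Rational(1, 3), Rational(-1, 2))) = Add(Rational(8, 3), Rational(-1, 6)) = Rational(5, 2))
Function('x')(a) = Mul(Rational(5, 2), Pow(a, -1))
Add(Mul(3111, Function('P')(Function('N')(-2), -32)), Function('x')(-443)) = Add(Mul(3111, 6), Mul(Rational(5, 2), Pow(-443, -1))) = Add(18666, Mul(Rational(5, 2), Rational(-1, 443))) = Add(18666, Rational(-5, 886)) = Rational(16538071, 886)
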